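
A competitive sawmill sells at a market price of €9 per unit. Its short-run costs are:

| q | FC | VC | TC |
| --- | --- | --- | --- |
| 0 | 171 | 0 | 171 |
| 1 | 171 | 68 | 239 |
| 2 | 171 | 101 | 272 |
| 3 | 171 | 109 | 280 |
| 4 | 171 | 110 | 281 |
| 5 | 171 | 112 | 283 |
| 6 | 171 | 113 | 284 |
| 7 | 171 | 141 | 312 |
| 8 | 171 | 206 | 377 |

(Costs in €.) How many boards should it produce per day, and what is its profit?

Tabulate TR − TC: q=0: -171; q=1: -230; q=2: -254; q=3: -253; q=4: -245; q=5: -238; q=6: -230; q=7: -249; q=8: -305.
Profit is highest at q = 0. Equivalently, the lowest AVC in the table is 113/6 ≈ €18.83 at q = 6, and P = €9 falls below it — price never covers variable cost, so the firm shuts down and loses only its fixed cost.

q = 0 (shut down); profit = -€171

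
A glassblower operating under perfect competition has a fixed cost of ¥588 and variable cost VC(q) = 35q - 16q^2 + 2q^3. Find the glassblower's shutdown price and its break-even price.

Shutdown price = min AVC. AVC = 35 - 16q + 2q^2, with vertex at q = 4 and minimum ¥3.
ATC = 588/q + 35 - 16q + 2q^2. Setting dATC/dq = −588/q^2 − 16 + 4q = 0 gives q = 7 (since 4·7^3 − 16·7^2 = 588).
min ATC = 588/7 + 35 − 16·7 + 2·7^2 = ¥105. That is the break-even price.
Between these two prices the firm operates at a loss; above ¥105 it earns a profit.

Shutdown price = ¥3; break-even price = ¥105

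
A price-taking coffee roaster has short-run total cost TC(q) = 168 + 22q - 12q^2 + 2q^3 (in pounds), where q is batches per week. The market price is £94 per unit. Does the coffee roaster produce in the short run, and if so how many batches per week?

From TC, MC = TC'(q) = 22 - 24q + 6q^2 and AVC = VC/q = 22 - 12q + 2q^2.
The AVC parabola has its vertex at q = 12/4 = 3, where AVC = 22 - 12·3 + 2·3^2 = £4.
Since P = £94 ≥ min AVC = £4, price covers variable cost and the firm should produce.
P = MC gives -72 - 24q + 6q^2 = 0, with roots -2 and 6. Take the larger (rising MC): q* = 6.
Check: AVC at q = 6 is £22 ≤ P, so revenue covers variable cost.
Profit = P·q − TC = 94·6 − 300 = £264.

Produce at q = 6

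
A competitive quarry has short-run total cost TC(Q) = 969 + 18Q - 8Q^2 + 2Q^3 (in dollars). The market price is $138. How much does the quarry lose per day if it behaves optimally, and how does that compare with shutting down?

AVC = 18 - 8Q + 2Q^2 has its minimum $10 at Q = 2; price $138 clears that bar, so the firm operates.
MC = 18 - 16Q + 6Q^2. Setting P = MC and taking the root on the rising branch gives Q* = 6.
TR = 138·6 = 828. TC = 969 + 252 = 1221. Profit = 828 − 1221 = -$393.
By producing, the firm covers all variable cost plus $576 of fixed cost; shutting down would lose the full $969.

Profit = -$393 at Q = 6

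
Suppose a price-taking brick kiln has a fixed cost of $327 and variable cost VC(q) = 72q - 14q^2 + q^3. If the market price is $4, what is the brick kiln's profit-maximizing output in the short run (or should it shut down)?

From TC, MC = TC'(q) = 72 - 28q + 3q^2 and AVC = VC/q = 72 - 14q + q^2.
The AVC parabola has its vertex at q = 14/2 = 7, where AVC = 72 - 14·7 + 7^2 = $23.
With P < min AVC ($4 < $23), every unit sold adds to the loss.
The firm minimizes its loss by shutting down and losing only its fixed cost of $327.

Shut down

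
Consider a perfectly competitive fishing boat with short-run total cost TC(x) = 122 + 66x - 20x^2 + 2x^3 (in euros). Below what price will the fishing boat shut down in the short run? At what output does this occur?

€16 per unit, at x = 5

The firm shuts down when price falls below the minimum of average variable cost. AVC = VC/x = 66 - 20x + 2x^2.
dAVC/dx = -20 + 4x = 0 gives x = 5. min AVC = 66 - 20·5 + 2·5^2 = 16.
For P < €16 the firm produces nothing.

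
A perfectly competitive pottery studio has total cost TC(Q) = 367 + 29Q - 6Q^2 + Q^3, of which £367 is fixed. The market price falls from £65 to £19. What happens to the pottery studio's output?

AVC = 29 - 6Q + Q^2, minimized at Q = 3 where min AVC = £20. MC = 29 - 12Q + 3Q^2.
At P = £65 ≥ min AVC, set P = MC on the rising branch: Q = 6.
At P = £19 < min AVC = £20, price no longer covers variable cost at any output, so the firm shuts down: Q = 0.

Output falls from 6 to 0 (the firm shuts down)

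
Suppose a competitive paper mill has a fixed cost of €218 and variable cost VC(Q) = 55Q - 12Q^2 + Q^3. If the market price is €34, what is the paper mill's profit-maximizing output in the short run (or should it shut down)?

Variable cost is VC = 55Q - 12Q^2 + Q^3, so AVC = VC/Q = 55 - 12Q + Q^2 and MC = dTC/dQ = 55 - 24Q + 3Q^2.
AVC hits its minimum where MC = AVC, at Q = 6, giving min AVC = 55 - 12·6 + 6^2 = €19.
Because €34 ≥ €19, revenue can cover variable cost; the firm operates.
Set P = MC: 34 = 55 - 24Q + 3Q^2 → 21 - 24Q + 3Q^2 = 0. The roots are Q = 1 and Q = 7; the profit-maximizing output is on the rising part of MC, so Q* = 7.
Check: AVC at Q = 7 is €20 ≤ P, so revenue covers variable cost.
Profit = P·Q − TC = 34·7 − 358 = -€120, a loss, but smaller than the €218 fixed cost the firm would lose by shutting down.

Produce at Q = 7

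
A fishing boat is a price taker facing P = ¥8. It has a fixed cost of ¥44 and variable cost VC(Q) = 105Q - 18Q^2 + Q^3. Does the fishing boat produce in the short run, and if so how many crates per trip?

Shut down

From TC, MC = TC'(Q) = 105 - 36Q + 3Q^2 and AVC = VC/Q = 105 - 18Q + Q^2.
AVC is minimized where dAVC/dQ = -18 + 2Q = 0, at Q = 9; min AVC = 105 - 18·9 + 9^2 = ¥24.
P = ¥8 lies below min AVC = ¥24; no output level covers variable cost.
Shutting down limits the loss to fixed cost, ¥44.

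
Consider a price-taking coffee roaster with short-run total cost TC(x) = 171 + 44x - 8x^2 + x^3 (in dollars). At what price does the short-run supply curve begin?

$28 per unit

The firm shuts down when price falls below the minimum of average variable cost. AVC = VC/x = 44 - 8x + x^2.
At the minimum of AVC, MC = AVC. MC = 44 - 16x + 3x^2; setting MC = AVC gives 2x^2 - 8x = 0, so x = 4. min AVC = 28.
So the shutdown price is $28.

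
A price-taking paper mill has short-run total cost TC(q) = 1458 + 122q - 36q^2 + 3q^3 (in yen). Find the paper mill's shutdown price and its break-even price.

Shutdown price = min AVC. AVC = 122 - 36q + 3q^2, with vertex at q = 6 and minimum ¥14.
ATC = 1458/q + 122 - 36q + 3q^2. Setting dATC/dq = −1458/q^2 − 36 + 6q = 0 gives q = 9 (since 6·9^3 − 36·9^2 = 1458).
min ATC = 1458/9 + 122 − 36·9 + 3·9^2 = ¥203. That is the break-even price.
For ¥14 ≤ P < ¥203 the firm produces at a loss; below ¥14 it shuts down.

Shutdown price = ¥14; break-even price = ¥203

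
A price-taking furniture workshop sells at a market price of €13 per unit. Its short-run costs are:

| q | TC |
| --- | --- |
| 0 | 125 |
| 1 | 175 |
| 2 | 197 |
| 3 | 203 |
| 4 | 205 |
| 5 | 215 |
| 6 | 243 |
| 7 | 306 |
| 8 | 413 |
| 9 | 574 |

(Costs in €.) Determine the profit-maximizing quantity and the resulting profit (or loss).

q = 0 (shut down); profit = -€125

Compute π = P·q − TC at each output: q=0: -125; q=1: -162; q=2: -171; q=3: -164; q=4: -153; q=5: -150; q=6: -165; q=7: -215; q=8: -309; q=9: -457.
Profit is highest at q = 0. Equivalently, the lowest AVC in the table is 90/5 ≈ €18 at q = 5, and P = €13 falls below it — price never covers variable cost, so the firm shuts down and loses only its fixed cost.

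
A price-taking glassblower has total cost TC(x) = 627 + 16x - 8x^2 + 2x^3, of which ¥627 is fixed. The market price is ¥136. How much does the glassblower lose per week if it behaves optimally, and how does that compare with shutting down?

Profit = -¥51 at x = 6

AVC = 16 - 8x + 2x^2; min AVC = ¥8 at x = 2. Since P = ¥136 ≥ min AVC, the firm produces.
With MC = 16 - 16x + 6x^2, P = MC on the upward-sloping part at x* = 6.
TR = 136·6 = 816. TC = 627 + 240 = 867. Profit = 816 − 867 = -¥51.
By producing, the firm covers all variable cost plus ¥576 of fixed cost; shutting down would lose the full ¥627.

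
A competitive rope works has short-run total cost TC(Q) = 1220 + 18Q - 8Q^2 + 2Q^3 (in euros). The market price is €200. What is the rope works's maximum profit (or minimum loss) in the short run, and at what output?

Profit = -€240 at Q = 7

AVC = 18 - 8Q + 2Q^2; min AVC = €10 at Q = 2. Since P = €200 ≥ min AVC, the firm produces.
With MC = 18 - 16Q + 6Q^2, P = MC on the upward-sloping part at Q* = 7.
TR = 200·7 = 1400. TC = 1220 + 420 = 1640. Profit = 1400 − 1640 = -€240.
That loss of €240 beats the €1220 the firm would lose by shutting down; producing recovers €980 of fixed cost.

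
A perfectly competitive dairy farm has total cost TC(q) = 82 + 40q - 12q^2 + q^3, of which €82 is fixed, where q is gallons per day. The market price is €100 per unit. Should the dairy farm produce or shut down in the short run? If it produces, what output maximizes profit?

Variable cost is VC = 40q - 12q^2 + q^3, so AVC = VC/q = 40 - 12q + q^2 and MC = dTC/dq = 40 - 24q + 3q^2.
The AVC parabola has its vertex at q = 12/2 = 6, where AVC = 40 - 12·6 + 6^2 = €4.
Since P = €100 ≥ min AVC = €4, price covers variable cost and the firm should produce.
Set P = MC: 100 = 40 - 24q + 3q^2 → -60 - 24q + 3q^2 = 0. The roots are q = -2 and q = 10; the profit-maximizing output is on the rising part of MC, so q* = 10.
Check: AVC at q = 10 is €20 ≤ P, so revenue covers variable cost.
Profit = P·q − TC = 100·10 − 282 = €718.

Produce at q = 10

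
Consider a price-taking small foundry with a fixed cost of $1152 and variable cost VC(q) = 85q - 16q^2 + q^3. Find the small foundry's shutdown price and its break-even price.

Shutdown price = $21; break-even price = $133

AVC = 85 - 16q + q^2; minimized at q = 8, giving min AVC = $21. That is the shutdown price.
ATC = 1152/q + 85 - 16q + q^2. Setting dATC/dq = −1152/q^2 − 16 + 2q = 0 gives q = 12 (since 2·12^3 − 16·12^2 = 1152).
min ATC = 1152/12 + 85 − 16·12 + 12^2 = $133. That is the break-even price.
For $21 ≤ P < $133 the firm produces at a loss; below $21 it shuts down.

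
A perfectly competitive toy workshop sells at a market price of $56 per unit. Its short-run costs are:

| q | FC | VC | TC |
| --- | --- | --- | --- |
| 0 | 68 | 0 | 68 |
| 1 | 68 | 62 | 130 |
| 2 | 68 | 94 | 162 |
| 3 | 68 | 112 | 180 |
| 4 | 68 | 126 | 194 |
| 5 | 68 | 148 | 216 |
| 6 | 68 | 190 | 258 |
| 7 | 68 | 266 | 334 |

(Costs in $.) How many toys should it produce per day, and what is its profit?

q = 6; profit = $78

Profit at each row (π = 56q − TC): q=0: -68; q=1: -74; q=2: -50; q=3: -12; q=4: 30; q=5: 64; q=6: 78; q=7: 58.
Profit is maximized at q = 6. AVC there is 190/6 = $31.67 ≤ P, so producing beats shutting down (which would give -$68).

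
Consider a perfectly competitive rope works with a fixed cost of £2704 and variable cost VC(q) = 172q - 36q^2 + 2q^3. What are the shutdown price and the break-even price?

AVC = 172 - 36q + 2q^2; minimized at q = 9, giving min AVC = £10. That is the shutdown price.
ATC = 2704/q + 172 - 36q + 2q^2. Setting dATC/dq = −2704/q^2 − 36 + 4q = 0 gives q = 13 (since 4·13^3 − 36·13^2 = 2704).
min ATC = 2704/13 + 172 − 36·13 + 2·13^2 = £250. That is the break-even price.
Between these two prices the firm operates at a loss; above £250 it earns a profit.

Shutdown price = £10; break-even price = £250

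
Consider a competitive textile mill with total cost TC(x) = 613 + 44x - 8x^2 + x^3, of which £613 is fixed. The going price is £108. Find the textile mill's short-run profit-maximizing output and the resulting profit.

Profit = -£101 at x = 8

AVC = 44 - 8x + x^2; min AVC = £28 at x = 4. Since P = £108 ≥ min AVC, the firm produces.
MC = 44 - 16x + 3x^2. Setting P = MC and taking the root on the rising branch gives x* = 8.
TR = 108·8 = 864. TC = 613 + 352 = 965. Profit = 864 − 965 = -£101.
By producing, the firm covers all variable cost plus £512 of fixed cost; shutting down would lose the full £613.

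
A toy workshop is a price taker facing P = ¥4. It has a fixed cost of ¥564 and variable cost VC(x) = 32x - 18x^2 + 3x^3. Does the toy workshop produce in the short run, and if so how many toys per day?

Variable cost is VC = 32x - 18x^2 + 3x^3, so AVC = VC/x = 32 - 18x + 3x^2 and MC = dTC/dx = 32 - 36x + 9x^2.
AVC hits its minimum where MC = AVC, at x = 3, giving min AVC = 32 - 18·3 + 3·3^2 = ¥5.
Since P = ¥4 < min AVC = ¥5, price fails to cover variable cost at any output.
Shutting down limits the loss to fixed cost, ¥564.

Shut down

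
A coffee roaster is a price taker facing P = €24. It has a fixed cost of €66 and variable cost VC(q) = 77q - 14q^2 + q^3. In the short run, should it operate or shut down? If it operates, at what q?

From TC, MC = TC'(q) = 77 - 28q + 3q^2 and AVC = VC/q = 77 - 14q + q^2.
AVC is minimized where dAVC/dq = -14 + 2q = 0, at q = 7; min AVC = 77 - 14·7 + 7^2 = €28.
With P < min AVC (€24 < €28), every unit sold adds to the loss.
Best response: produce nothing and absorb the €66 fixed cost.

Shut down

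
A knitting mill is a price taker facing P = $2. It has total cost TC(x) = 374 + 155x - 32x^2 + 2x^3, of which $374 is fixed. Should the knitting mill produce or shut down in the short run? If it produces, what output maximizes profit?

Variable cost is VC = 155x - 32x^2 + 2x^3, so AVC = VC/x = 155 - 32x + 2x^2 and MC = dTC/dx = 155 - 64x + 6x^2.
AVC hits its minimum where MC = AVC, at x = 8, giving min AVC = 155 - 32·8 + 2·8^2 = $27.
Since P = $2 < min AVC = $27, price fails to cover variable cost at any output.
Shutting down limits the loss to fixed cost, $374.

Shut down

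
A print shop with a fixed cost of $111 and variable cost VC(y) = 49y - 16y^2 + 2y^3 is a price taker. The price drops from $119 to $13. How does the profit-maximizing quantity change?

Output falls from 7 to 0 (the firm shuts down)

AVC = 49 - 16y + 2y^2, minimized at y = 4 where min AVC = $17. MC = 49 - 32y + 6y^2.
With P = $119 above the shutdown price, P = MC gives y = 7.
At P = $13 < min AVC = $17, price no longer covers variable cost at any output, so the firm shuts down: y = 0.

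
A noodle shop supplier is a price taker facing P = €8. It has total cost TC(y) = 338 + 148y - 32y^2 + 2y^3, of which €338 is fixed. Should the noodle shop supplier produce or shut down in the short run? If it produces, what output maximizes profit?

Strip out fixed cost: VC = 148y - 32y^2 + 2y^3. Then AVC = 148 - 32y + 2y^2 and MC = 148 - 64y + 6y^2.
The AVC parabola has its vertex at y = 32/4 = 8, where AVC = 148 - 32·8 + 2·8^2 = €20.
P = €8 lies below min AVC = €20; no output level covers variable cost.
Best response: produce nothing and absorb the €338 fixed cost.

Shut down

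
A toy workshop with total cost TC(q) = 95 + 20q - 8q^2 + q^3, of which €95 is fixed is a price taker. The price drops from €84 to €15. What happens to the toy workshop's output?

AVC = 20 - 8q + q^2, minimized at q = 4 where min AVC = €4. MC = 20 - 16q + 3q^2.
At P = €84 ≥ min AVC, set P = MC on the rising branch: q = 8.
At P = €15 ≥ min AVC, set P = MC: q = 5. The firm stays open but cuts output.

Output falls from 8 to 5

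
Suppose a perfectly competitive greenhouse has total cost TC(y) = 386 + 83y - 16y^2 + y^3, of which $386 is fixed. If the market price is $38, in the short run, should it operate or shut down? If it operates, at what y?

Produce at y = 9

From TC, MC = TC'(y) = 83 - 32y + 3y^2 and AVC = VC/y = 83 - 16y + y^2.
AVC hits its minimum where MC = AVC, at y = 8, giving min AVC = 83 - 16·8 + 8^2 = $19.
P = $38 exceeds min AVC = $19, so the firm stays open.
Solving P = MC: 45 - 32y + 3y^2 = 0 ⇒ y = 5/3 or 9. On the upward-sloping branch, y* = 9.
Check: AVC at y = 9 is $20 ≤ P, so revenue covers variable cost.
Profit = P·y − TC = 38·9 − 566 = -$224, a loss, but smaller than the $386 fixed cost the firm would lose by shutting down.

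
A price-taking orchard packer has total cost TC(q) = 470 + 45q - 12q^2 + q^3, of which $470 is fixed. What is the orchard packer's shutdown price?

$9 per unit

Short-run supply begins at min AVC. From VC = 45q - 12q^2 + q^3, AVC = 45 - 12q + q^2.
dAVC/dq = -12 + 2q = 0 gives q = 6. min AVC = 45 - 12·6 + 6^2 = 9.
So the shutdown price is $9.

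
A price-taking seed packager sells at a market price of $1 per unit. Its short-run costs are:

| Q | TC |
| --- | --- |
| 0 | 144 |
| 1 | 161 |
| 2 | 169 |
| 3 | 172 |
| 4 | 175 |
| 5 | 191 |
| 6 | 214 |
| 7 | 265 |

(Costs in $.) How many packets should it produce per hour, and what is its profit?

Q = 0 (shut down); profit = -$144

Compute π = P·Q − TC at each output: Q=0: -144; Q=1: -160; Q=2: -167; Q=3: -169; Q=4: -171; Q=5: -186; Q=6: -208; Q=7: -258.
Profit is highest at Q = 0. Equivalently, the lowest AVC in the table is 31/4 ≈ $7.75 at Q = 4, and P = $1 falls below it — price never covers variable cost, so the firm shuts down and loses only its fixed cost.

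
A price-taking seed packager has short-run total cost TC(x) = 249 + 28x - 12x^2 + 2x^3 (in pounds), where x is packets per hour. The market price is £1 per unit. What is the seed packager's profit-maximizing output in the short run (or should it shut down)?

Strip out fixed cost: VC = 28x - 12x^2 + 2x^3. Then AVC = 28 - 12x + 2x^2 and MC = 28 - 24x + 6x^2.
AVC is minimized where dAVC/dx = -12 + 4x = 0, at x = 3; min AVC = 28 - 12·3 + 2·3^2 = £10.
P = £1 lies below min AVC = £10; no output level covers variable cost.
The firm minimizes its loss by shutting down and losing only its fixed cost of £249.

Shut down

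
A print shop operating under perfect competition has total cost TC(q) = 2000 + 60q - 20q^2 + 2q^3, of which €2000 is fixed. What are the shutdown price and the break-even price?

Shutdown price = €10; break-even price = €260

AVC = 60 - 20q + 2q^2; minimized at q = 5, giving min AVC = €10. That is the shutdown price.
ATC = 2000/q + 60 - 20q + 2q^2. Setting dATC/dq = −2000/q^2 − 20 + 4q = 0 gives q = 10 (since 4·10^3 − 20·10^2 = 2000).
min ATC = 2000/10 + 60 − 20·10 + 2·10^2 = €260. That is the break-even price.
For €10 ≤ P < €260 the firm produces at a loss; below €10 it shuts down.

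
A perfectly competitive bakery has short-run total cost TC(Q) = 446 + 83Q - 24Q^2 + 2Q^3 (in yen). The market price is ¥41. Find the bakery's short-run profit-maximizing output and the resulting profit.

Profit = -¥250 at Q = 7

AVC = 83 - 24Q + 2Q^2 has its minimum ¥11 at Q = 6; price ¥41 clears that bar, so the firm operates.
With MC = 83 - 48Q + 6Q^2, P = MC on the upward-sloping part at Q* = 7.
TR = 41·7 = 287. TC = 446 + 91 = 537. Profit = 287 − 537 = -¥250.
By producing, the firm covers all variable cost plus ¥196 of fixed cost; shutting down would lose the full ¥446.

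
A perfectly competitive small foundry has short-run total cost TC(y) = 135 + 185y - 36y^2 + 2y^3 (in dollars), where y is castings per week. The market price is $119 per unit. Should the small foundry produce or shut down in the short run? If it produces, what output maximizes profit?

Variable cost is VC = 185y - 36y^2 + 2y^3, so AVC = VC/y = 185 - 36y + 2y^2 and MC = dTC/dy = 185 - 72y + 6y^2.
AVC is minimized where dAVC/dy = -36 + 4y = 0, at y = 9; min AVC = 185 - 36·9 + 2·9^2 = $23.
Because $119 ≥ $23, revenue can cover variable cost; the firm operates.
Set P = MC: 119 = 185 - 72y + 6y^2 → 66 - 72y + 6y^2 = 0. The roots are y = 1 and y = 11; the profit-maximizing output is on the rising part of MC, so y* = 11.
Check: AVC at y = 11 is $31 ≤ P, so revenue covers variable cost.
Profit = P·y − TC = 119·11 − 476 = $833.

Produce at y = 11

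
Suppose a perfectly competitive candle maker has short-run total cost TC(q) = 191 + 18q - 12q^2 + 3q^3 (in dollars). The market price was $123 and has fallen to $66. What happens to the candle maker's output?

AVC = 18 - 12q + 3q^2, minimized at q = 2 where min AVC = $6. MC = 18 - 24q + 9q^2.
With P = $123 above the shutdown price, P = MC gives q = 5.
At P = $66 ≥ min AVC, set P = MC: q = 4. The firm stays open but cuts output.

Output falls from 5 to 4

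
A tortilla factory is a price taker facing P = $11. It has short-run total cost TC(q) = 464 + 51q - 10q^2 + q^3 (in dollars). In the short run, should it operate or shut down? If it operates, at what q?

From TC, MC = TC'(q) = 51 - 20q + 3q^2 and AVC = VC/q = 51 - 10q + q^2.
AVC is minimized where dAVC/dq = -10 + 2q = 0, at q = 5; min AVC = 51 - 10·5 + 5^2 = $26.
P = $11 lies below min AVC = $26; no output level covers variable cost.
Shutting down limits the loss to fixed cost, $464.

Shut down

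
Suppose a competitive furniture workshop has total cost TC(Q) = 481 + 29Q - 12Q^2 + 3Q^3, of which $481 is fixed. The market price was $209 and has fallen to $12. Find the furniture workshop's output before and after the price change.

AVC = 29 - 12Q + 3Q^2, minimized at Q = 2 where min AVC = $17. MC = 29 - 24Q + 9Q^2.
With P = $209 above the shutdown price, P = MC gives Q = 6.
At P = $12 < min AVC = $17, price no longer covers variable cost at any output, so the firm shuts down: Q = 0.

Output falls from 6 to 0 (the firm shuts down)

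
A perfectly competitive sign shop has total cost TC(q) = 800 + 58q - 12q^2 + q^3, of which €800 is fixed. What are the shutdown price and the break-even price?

Shutdown price = min AVC. AVC = 58 - 12q + q^2, with vertex at q = 6 and minimum €22.
ATC = 800/q + 58 - 12q + q^2. Setting dATC/dq = −800/q^2 − 12 + 2q = 0 gives q = 10 (since 2·10^3 − 12·10^2 = 800).
min ATC = 800/10 + 58 − 12·10 + 10^2 = €118. That is the break-even price.
Between these two prices the firm operates at a loss; above €118 it earns a profit.

Shutdown price = €22; break-even price = €118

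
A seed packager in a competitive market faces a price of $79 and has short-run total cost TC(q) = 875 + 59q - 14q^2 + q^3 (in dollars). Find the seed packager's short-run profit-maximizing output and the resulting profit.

Profit = -$275 at q = 10

AVC = 59 - 14q + q^2; min AVC = $10 at q = 7. Since P = $79 ≥ min AVC, the firm produces.
MC = 59 - 28q + 3q^2. Setting P = MC and taking the root on the rising branch gives q* = 10.
TR = 79·10 = 790. TC = 875 + 190 = 1065. Profit = 790 − 1065 = -$275.
By producing, the firm covers all variable cost plus $600 of fixed cost; shutting down would lose the full $875.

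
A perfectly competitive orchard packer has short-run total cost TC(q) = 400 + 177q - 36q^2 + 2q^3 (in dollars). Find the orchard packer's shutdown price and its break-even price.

Shutdown price = $15; break-even price = $57

AVC = 177 - 36q + 2q^2; minimized at q = 9, giving min AVC = $15. That is the shutdown price.
ATC = 400/q + 177 - 36q + 2q^2. Setting dATC/dq = −400/q^2 − 36 + 4q = 0 gives q = 10 (since 4·10^3 − 36·10^2 = 400).
min ATC = 400/10 + 177 − 36·10 + 2·10^2 = $57. That is the break-even price.
For $15 ≤ P < $57 the firm produces at a loss; below $15 it shuts down.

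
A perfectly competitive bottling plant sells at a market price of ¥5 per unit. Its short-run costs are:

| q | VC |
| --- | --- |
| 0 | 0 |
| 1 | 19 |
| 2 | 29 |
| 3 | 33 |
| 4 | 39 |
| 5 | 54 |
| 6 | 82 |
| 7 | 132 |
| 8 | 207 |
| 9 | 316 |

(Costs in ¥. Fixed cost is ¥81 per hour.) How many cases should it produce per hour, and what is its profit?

q = 0 (shut down); profit = -¥81

Profit at each row (π = 5q − TC): q=0: -81; q=1: -95; q=2: -100; q=3: -99; q=4: -100; q=5: -110; q=6: -133; q=7: -178; q=8: -248; q=9: -352.
Profit is highest at q = 0. Equivalently, the lowest AVC in the table is 39/4 ≈ ¥9.75 at q = 4, and P = ¥5 falls below it — price never covers variable cost, so the firm shuts down and loses only its fixed cost.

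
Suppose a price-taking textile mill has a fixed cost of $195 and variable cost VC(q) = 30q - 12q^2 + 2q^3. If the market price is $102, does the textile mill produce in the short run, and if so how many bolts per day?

Variable cost is VC = 30q - 12q^2 + 2q^3, so AVC = VC/q = 30 - 12q + 2q^2 and MC = dTC/dq = 30 - 24q + 6q^2.
The AVC parabola has its vertex at q = 12/4 = 3, where AVC = 30 - 12·3 + 2·3^2 = $12.
Because $102 ≥ $12, revenue can cover variable cost; the firm operates.
P = MC gives -72 - 24q + 6q^2 = 0, with roots -2 and 6. Take the larger (rising MC): q* = 6.
Check: AVC at q = 6 is $30 ≤ P, so revenue covers variable cost.
Profit = P·q − TC = 102·6 − 375 = $237.

Produce at q = 6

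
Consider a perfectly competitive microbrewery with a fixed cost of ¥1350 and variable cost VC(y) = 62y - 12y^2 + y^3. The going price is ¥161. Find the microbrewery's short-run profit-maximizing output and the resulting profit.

Profit = -¥140 at y = 11

AVC = 62 - 12y + y^2; min AVC = ¥26 at y = 6. Since P = ¥161 ≥ min AVC, the firm produces.
With MC = 62 - 24y + 3y^2, P = MC on the upward-sloping part at y* = 11.
TR = 161·11 = 1771. TC = 1350 + 561 = 1911. Profit = 1771 − 1911 = -¥140.
By producing, the firm covers all variable cost plus ¥1210 of fixed cost; shutting down would lose the full ¥1350.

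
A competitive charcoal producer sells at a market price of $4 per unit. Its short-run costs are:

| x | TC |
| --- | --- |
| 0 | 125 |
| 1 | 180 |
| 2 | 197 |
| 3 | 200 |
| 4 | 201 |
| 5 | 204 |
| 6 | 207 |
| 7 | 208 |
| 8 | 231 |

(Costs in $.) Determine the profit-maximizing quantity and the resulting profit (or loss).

Profit at each row (π = 4x − TC): x=0: -125; x=1: -176; x=2: -189; x=3: -188; x=4: -185; x=5: -184; x=6: -183; x=7: -180; x=8: -199.
Profit is highest at x = 0. Equivalently, the lowest AVC in the table is 83/7 ≈ $11.86 at x = 7, and P = $4 falls below it — price never covers variable cost, so the firm shuts down and loses only its fixed cost.

x = 0 (shut down); profit = -$125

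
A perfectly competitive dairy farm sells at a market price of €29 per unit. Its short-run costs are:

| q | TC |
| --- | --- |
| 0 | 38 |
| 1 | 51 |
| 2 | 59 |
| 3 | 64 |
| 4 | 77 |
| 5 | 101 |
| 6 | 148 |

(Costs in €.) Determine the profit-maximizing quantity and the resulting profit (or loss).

Compute π = P·q − TC at each output: q=0: -38; q=1: -22; q=2: -1; q=3: 23; q=4: 39; q=5: 44; q=6: 26.
Profit is maximized at q = 5. AVC there is 63/5 = €12.60 ≤ P, so producing beats shutting down (which would give -€38).

q = 5; profit = €44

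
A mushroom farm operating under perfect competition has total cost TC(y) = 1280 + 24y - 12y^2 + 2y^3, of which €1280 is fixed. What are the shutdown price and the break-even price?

Shutdown price = €6; break-even price = €216

AVC = 24 - 12y + 2y^2; minimized at y = 3, giving min AVC = €6. That is the shutdown price.
ATC = 1280/y + 24 - 12y + 2y^2. Setting dATC/dy = −1280/y^2 − 12 + 4y = 0 gives y = 8 (since 4·8^3 − 12·8^2 = 1280).
min ATC = 1280/8 + 24 − 12·8 + 2·8^2 = €216. That is the break-even price.
For €6 ≤ P < €216 the firm produces at a loss; below €6 it shuts down.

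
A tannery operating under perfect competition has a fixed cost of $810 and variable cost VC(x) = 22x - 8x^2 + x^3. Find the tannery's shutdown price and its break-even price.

Shutdown price = min AVC. AVC = 22 - 8x + x^2, with vertex at x = 4 and minimum $6.
ATC = 810/x + 22 - 8x + x^2. Setting dATC/dx = −810/x^2 − 8 + 2x = 0 gives x = 9 (since 2·9^3 − 8·9^2 = 810).
min ATC = 810/9 + 22 − 8·9 + 9^2 = $121. That is the break-even price.
Between these two prices the firm operates at a loss; above $121 it earns a profit.

Shutdown price = $6; break-even price = $121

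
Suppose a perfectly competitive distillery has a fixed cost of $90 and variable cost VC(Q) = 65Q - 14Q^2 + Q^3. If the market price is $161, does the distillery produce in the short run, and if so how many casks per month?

From TC, MC = TC'(Q) = 65 - 28Q + 3Q^2 and AVC = VC/Q = 65 - 14Q + Q^2.
The AVC parabola has its vertex at Q = 14/2 = 7, where AVC = 65 - 14·7 + 7^2 = $16.
Since P = $161 ≥ min AVC = $16, price covers variable cost and the firm should produce.
Set P = MC: 161 = 65 - 28Q + 3Q^2 → -96 - 28Q + 3Q^2 = 0. The roots are Q = -8/3 and Q = 12; the profit-maximizing output is on the rising part of MC, so Q* = 12.
Check: AVC at Q = 12 is $41 ≤ P, so revenue covers variable cost.
Profit = P·Q − TC = 161·12 − 582 = $1350.

Produce at Q = 12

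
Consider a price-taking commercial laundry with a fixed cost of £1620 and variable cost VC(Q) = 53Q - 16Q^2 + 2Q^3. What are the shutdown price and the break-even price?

AVC = 53 - 16Q + 2Q^2; minimized at Q = 4, giving min AVC = £21. That is the shutdown price.
ATC = 1620/Q + 53 - 16Q + 2Q^2. Setting dATC/dQ = −1620/Q^2 − 16 + 4Q = 0 gives Q = 9 (since 4·9^3 − 16·9^2 = 1620).
min ATC = 1620/9 + 53 − 16·9 + 2·9^2 = £251. That is the break-even price.
Between these two prices the firm operates at a loss; above £251 it earns a profit.

Shutdown price = £21; break-even price = £251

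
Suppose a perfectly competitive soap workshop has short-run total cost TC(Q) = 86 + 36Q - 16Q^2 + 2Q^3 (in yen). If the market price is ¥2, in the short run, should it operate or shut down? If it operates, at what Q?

Shut down

Strip out fixed cost: VC = 36Q - 16Q^2 + 2Q^3. Then AVC = 36 - 16Q + 2Q^2 and MC = 36 - 32Q + 6Q^2.
AVC hits its minimum where MC = AVC, at Q = 4, giving min AVC = 36 - 16·4 + 2·4^2 = ¥4.
P = ¥2 lies below min AVC = ¥4; no output level covers variable cost.
The firm minimizes its loss by shutting down and losing only its fixed cost of ¥86.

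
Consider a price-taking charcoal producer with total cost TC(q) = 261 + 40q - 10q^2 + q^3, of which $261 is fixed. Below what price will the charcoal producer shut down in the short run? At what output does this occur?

Short-run supply begins at min AVC. From VC = 40q - 10q^2 + q^3, AVC = 40 - 10q + q^2.
At the minimum of AVC, MC = AVC. MC = 40 - 20q + 3q^2; setting MC = AVC gives 2q^2 - 10q = 0, so q = 5. min AVC = 15.
For P < $15 the firm produces nothing.

$15 per unit, at q = 5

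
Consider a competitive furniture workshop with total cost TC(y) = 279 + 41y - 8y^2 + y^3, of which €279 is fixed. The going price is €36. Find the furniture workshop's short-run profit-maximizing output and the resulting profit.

AVC = 41 - 8y + y^2 has its minimum €25 at y = 4; price €36 clears that bar, so the firm operates.
MC = 41 - 16y + 3y^2. Setting P = MC and taking the root on the rising branch gives y* = 5.
TR = 36·5 = 180. TC = 279 + 130 = 409. Profit = 180 − 409 = -€229.
That loss of €229 beats the €279 the firm would lose by shutting down; producing recovers €50 of fixed cost.

Profit = -€229 at y = 5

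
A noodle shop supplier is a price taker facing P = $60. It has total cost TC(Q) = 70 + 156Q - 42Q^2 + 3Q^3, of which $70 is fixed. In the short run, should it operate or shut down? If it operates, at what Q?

Produce at Q = 8

From TC, MC = TC'(Q) = 156 - 84Q + 9Q^2 and AVC = VC/Q = 156 - 42Q + 3Q^2.
AVC hits its minimum where MC = AVC, at Q = 7, giving min AVC = 156 - 42·7 + 3·7^2 = $9.
Since P = $60 ≥ min AVC = $9, price covers variable cost and the firm should produce.
Set P = MC: 60 = 156 - 84Q + 9Q^2 → 96 - 84Q + 9Q^2 = 0. The roots are Q = 4/3 and Q = 8; the profit-maximizing output is on the rising part of MC, so Q* = 8.
Check: AVC at Q = 8 is $12 ≤ P, so revenue covers variable cost.
Profit = P·Q − TC = 60·8 − 166 = $314.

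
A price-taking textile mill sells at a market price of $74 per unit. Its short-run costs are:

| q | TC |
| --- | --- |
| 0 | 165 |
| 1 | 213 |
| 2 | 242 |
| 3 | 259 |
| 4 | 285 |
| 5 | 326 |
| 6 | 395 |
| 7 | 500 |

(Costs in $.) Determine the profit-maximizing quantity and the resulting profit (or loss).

Compute π = P·q − TC at each output: q=0: -165; q=1: -139; q=2: -94; q=3: -37; q=4: 11; q=5: 44; q=6: 49; q=7: 18.
Profit is maximized at q = 6. AVC there is 230/6 = $38.33 ≤ P, so producing beats shutting down (which would give -$165).

q = 6; profit = $49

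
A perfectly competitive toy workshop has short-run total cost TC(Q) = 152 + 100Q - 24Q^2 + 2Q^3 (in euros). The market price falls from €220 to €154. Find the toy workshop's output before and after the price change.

MC = 100 - 48Q + 6Q^2; the shutdown threshold is min AVC = €28 (at Q = 6).
With P = €220 above the shutdown price, P = MC gives Q = 10.
At P = €154 ≥ min AVC, set P = MC: Q = 9. The firm stays open but cuts output.

Output falls from 10 to 9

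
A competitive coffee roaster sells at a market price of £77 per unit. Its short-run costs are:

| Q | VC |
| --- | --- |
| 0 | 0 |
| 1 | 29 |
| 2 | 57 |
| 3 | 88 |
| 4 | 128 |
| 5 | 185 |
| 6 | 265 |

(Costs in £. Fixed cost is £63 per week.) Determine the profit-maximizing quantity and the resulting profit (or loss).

Profit at each row (π = 77Q − TC): Q=0: -63; Q=1: -15; Q=2: 34; Q=3: 80; Q=4: 117; Q=5: 137; Q=6: 134.
Profit is maximized at Q = 5. AVC there is 185/5 = £37 ≤ P, so producing beats shutting down (which would give -£63).

Q = 5; profit = £137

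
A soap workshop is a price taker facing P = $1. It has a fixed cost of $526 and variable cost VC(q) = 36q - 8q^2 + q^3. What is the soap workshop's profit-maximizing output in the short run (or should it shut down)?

Shut down

From TC, MC = TC'(q) = 36 - 16q + 3q^2 and AVC = VC/q = 36 - 8q + q^2.
AVC hits its minimum where MC = AVC, at q = 4, giving min AVC = 36 - 8·4 + 4^2 = $20.
With P < min AVC ($1 < $20), every unit sold adds to the loss.
Shutting down limits the loss to fixed cost, $526.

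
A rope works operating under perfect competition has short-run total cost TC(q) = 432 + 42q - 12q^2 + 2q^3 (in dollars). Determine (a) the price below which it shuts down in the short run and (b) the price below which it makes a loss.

Shutdown price = $24; break-even price = $114

Shutdown price = min AVC. AVC = 42 - 12q + 2q^2, with vertex at q = 3 and minimum $24.
ATC = 432/q + 42 - 12q + 2q^2. Setting dATC/dq = −432/q^2 − 12 + 4q = 0 gives q = 6 (since 4·6^3 − 12·6^2 = 432).
min ATC = 432/6 + 42 − 12·6 + 2·6^2 = $114. That is the break-even price.
Between these two prices the firm operates at a loss; above $114 it earns a profit.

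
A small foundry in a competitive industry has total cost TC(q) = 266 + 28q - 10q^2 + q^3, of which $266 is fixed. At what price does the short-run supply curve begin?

$3 per unit

The firm shuts down when price falls below the minimum of average variable cost. AVC = VC/q = 28 - 10q + q^2.
At the minimum of AVC, MC = AVC. MC = 28 - 20q + 3q^2; setting MC = AVC gives 2q^2 - 10q = 0, so q = 5. min AVC = 3.
For P < $3 the firm produces nothing.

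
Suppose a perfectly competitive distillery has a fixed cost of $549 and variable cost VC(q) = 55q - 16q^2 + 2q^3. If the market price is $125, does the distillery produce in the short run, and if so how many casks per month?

Produce at q = 7

Strip out fixed cost: VC = 55q - 16q^2 + 2q^3. Then AVC = 55 - 16q + 2q^2 and MC = 55 - 32q + 6q^2.
AVC is minimized where dAVC/dq = -16 + 4q = 0, at q = 4; min AVC = 55 - 16·4 + 2·4^2 = $23.
P = $125 exceeds min AVC = $23, so the firm stays open.
Solving P = MC: -70 - 32q + 6q^2 = 0 ⇒ q = -5/3 or 7. On the upward-sloping branch, q* = 7.
Check: AVC at q = 7 is $41 ≤ P, so revenue covers variable cost.
Profit = P·q − TC = 125·7 − 836 = $39.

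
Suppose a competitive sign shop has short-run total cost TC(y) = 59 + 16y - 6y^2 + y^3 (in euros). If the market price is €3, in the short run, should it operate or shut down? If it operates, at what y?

Variable cost is VC = 16y - 6y^2 + y^3, so AVC = VC/y = 16 - 6y + y^2 and MC = dTC/dy = 16 - 12y + 3y^2.
The AVC parabola has its vertex at y = 6/2 = 3, where AVC = 16 - 6·3 + 3^2 = €7.
With P < min AVC (€3 < €7), every unit sold adds to the loss.
The firm minimizes its loss by shutting down and losing only its fixed cost of €59.

Shut down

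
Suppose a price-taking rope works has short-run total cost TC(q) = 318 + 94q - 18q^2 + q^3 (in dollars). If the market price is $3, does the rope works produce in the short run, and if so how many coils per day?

Shut down

Strip out fixed cost: VC = 94q - 18q^2 + q^3. Then AVC = 94 - 18q + q^2 and MC = 94 - 36q + 3q^2.
AVC is minimized where dAVC/dq = -18 + 2q = 0, at q = 9; min AVC = 94 - 18·9 + 9^2 = $13.
P = $3 lies below min AVC = $13; no output level covers variable cost.
The firm minimizes its loss by shutting down and losing only its fixed cost of $318.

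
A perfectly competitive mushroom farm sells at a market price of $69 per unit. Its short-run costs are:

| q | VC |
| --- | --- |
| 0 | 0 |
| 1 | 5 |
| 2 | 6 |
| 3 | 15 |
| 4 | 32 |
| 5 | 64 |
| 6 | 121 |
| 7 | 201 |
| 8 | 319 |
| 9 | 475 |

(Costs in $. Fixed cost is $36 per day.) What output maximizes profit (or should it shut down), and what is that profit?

Profit at each row (π = 69q − TC): q=0: -36; q=1: 28; q=2: 96; q=3: 156; q=4: 208; q=5: 245; q=6: 257; q=7: 246; q=8: 197; q=9: 110.
Profit is maximized at q = 6. AVC there is 121/6 = $20.17 ≤ P, so producing beats shutting down (which would give -$36).

q = 6; profit = $257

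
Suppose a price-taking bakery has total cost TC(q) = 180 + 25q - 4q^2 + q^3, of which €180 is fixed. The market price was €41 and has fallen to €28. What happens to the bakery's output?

MC = 25 - 8q + 3q^2; the shutdown threshold is min AVC = €21 (at q = 2).
With P = €41 above the shutdown price, P = MC gives q = 4.
At P = €28 ≥ min AVC, set P = MC: q = 3. The firm stays open but cuts output.

Output falls from 4 to 3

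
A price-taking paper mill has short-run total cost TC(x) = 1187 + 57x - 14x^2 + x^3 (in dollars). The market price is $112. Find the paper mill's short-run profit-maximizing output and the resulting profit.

Profit = -$219 at x = 11

AVC = 57 - 14x + x^2; min AVC = $8 at x = 7. Since P = $112 ≥ min AVC, the firm produces.
With MC = 57 - 28x + 3x^2, P = MC on the upward-sloping part at x* = 11.
TR = 112·11 = 1232. TC = 1187 + 264 = 1451. Profit = 1232 − 1451 = -$219.
Shutting down would mean losing the fixed cost of $1187, so operating at a loss of $219 is better by $968.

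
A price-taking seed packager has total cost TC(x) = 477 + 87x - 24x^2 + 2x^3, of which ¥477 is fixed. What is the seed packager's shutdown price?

¥15 per unit

Short-run supply begins at min AVC. From VC = 87x - 24x^2 + 2x^3, AVC = 87 - 24x + 2x^2.
dAVC/dx = -24 + 4x = 0 gives x = 6. min AVC = 87 - 24·6 + 2·6^2 = 15.
For P < ¥15 the firm produces nothing.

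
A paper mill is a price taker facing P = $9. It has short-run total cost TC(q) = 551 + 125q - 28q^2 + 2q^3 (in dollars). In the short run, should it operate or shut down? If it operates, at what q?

From TC, MC = TC'(q) = 125 - 56q + 6q^2 and AVC = VC/q = 125 - 28q + 2q^2.
AVC hits its minimum where MC = AVC, at q = 7, giving min AVC = 125 - 28·7 + 2·7^2 = $27.
Since P = $9 < min AVC = $27, price fails to cover variable cost at any output.
Shutting down limits the loss to fixed cost, $551.

Shut down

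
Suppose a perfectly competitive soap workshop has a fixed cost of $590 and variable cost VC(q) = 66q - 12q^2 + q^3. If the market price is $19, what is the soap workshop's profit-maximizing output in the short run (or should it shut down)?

Shut down

Strip out fixed cost: VC = 66q - 12q^2 + q^3. Then AVC = 66 - 12q + q^2 and MC = 66 - 24q + 3q^2.
AVC hits its minimum where MC = AVC, at q = 6, giving min AVC = 66 - 12·6 + 6^2 = $30.
Since P = $19 < min AVC = $30, price fails to cover variable cost at any output.
Shutting down limits the loss to fixed cost, $590.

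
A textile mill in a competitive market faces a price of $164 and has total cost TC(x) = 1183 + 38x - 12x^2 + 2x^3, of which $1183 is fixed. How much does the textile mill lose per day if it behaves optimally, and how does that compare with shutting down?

Profit = -$399 at x = 7

AVC = 38 - 12x + 2x^2; min AVC = $20 at x = 3. Since P = $164 ≥ min AVC, the firm produces.
MC = 38 - 24x + 6x^2. Setting P = MC and taking the root on the rising branch gives x* = 7.
TR = 164·7 = 1148. TC = 1183 + 364 = 1547. Profit = 1148 − 1547 = -$399.
That loss of $399 beats the $1183 the firm would lose by shutting down; producing recovers $784 of fixed cost.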